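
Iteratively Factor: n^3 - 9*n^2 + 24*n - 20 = (n - 2)*(n^2 - 7*n + 10) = (n - 5)*(n - 2)*(n - 2)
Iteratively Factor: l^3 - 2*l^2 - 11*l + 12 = (l - 1)*(l^2 - l - 12) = (l - 4)*(l - 1)*(l + 3)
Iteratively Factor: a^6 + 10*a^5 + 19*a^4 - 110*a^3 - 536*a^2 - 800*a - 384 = (a + 4)*(a^5 + 6*a^4 - 5*a^3 - 90*a^2 - 176*a - 96) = (a - 4)*(a + 4)*(a^4 + 10*a^3 + 35*a^2 + 50*a + 24) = (a - 4)*(a + 1)*(a + 4)*(a^3 + 9*a^2 + 26*a + 24) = (a - 4)*(a + 1)*(a + 4)^2*(a^2 + 5*a + 6) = (a - 4)*(a + 1)*(a + 3)*(a + 4)^2*(a + 2)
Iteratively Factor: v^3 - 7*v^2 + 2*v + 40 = (v - 4)*(v^2 - 3*v - 10) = (v - 4)*(v + 2)*(v - 5)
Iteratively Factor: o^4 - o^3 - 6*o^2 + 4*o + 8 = (o + 2)*(o^3 - 3*o^2 + 4) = (o + 1)*(o + 2)*(o^2 - 4*o + 4) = (o - 2)*(o + 1)*(o + 2)*(o - 2)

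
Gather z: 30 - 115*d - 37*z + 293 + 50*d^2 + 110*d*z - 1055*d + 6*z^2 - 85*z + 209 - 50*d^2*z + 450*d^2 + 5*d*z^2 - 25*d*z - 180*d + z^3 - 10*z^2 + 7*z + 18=500*d^2 - 1350*d + z^3 + z^2*(5*d - 4) + z*(-50*d^2 + 85*d - 115) + 550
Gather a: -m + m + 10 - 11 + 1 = 0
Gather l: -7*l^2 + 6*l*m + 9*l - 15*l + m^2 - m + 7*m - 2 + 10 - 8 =-7*l^2 + l*(6*m - 6) + m^2 + 6*m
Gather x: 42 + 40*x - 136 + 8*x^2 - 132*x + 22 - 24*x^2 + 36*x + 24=-16*x^2 - 56*x - 48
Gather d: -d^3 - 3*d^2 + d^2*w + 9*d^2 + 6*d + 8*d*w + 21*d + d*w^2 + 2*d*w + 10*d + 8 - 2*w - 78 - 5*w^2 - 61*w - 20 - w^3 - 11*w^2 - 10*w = -d^3 + d^2*(w + 6) + d*(w^2 + 10*w + 37) - w^3 - 16*w^2 - 73*w - 90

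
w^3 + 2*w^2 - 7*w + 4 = (w - 1)^2*(w + 4)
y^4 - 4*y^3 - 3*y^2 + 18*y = y*(y - 3)^2*(y + 2)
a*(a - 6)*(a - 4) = a^3 - 10*a^2 + 24*a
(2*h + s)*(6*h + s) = 12*h^2 + 8*h*s + s^2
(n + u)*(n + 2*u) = n^2 + 3*n*u + 2*u^2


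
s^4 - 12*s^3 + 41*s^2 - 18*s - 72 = (s - 6)*(s - 4)*(s - 3)*(s + 1)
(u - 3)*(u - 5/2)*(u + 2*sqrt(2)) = u^3 - 11*u^2/2 + 2*sqrt(2)*u^2 - 11*sqrt(2)*u + 15*u/2 + 15*sqrt(2)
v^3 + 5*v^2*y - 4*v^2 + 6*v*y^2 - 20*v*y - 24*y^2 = (v - 4)*(v + 2*y)*(v + 3*y)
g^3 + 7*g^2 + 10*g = g*(g + 2)*(g + 5)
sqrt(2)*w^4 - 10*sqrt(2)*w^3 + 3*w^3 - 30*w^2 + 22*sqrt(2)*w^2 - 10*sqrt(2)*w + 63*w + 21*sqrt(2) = (w - 7)*(w - 3)*(w + sqrt(2))*(sqrt(2)*w + 1)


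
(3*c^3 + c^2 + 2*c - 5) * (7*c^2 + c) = 21*c^5 + 10*c^4 + 15*c^3 - 33*c^2 - 5*c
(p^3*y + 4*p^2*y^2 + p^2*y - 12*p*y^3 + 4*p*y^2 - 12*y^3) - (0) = p^3*y + 4*p^2*y^2 + p^2*y - 12*p*y^3 + 4*p*y^2 - 12*y^3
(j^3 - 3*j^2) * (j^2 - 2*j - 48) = j^5 - 5*j^4 - 42*j^3 + 144*j^2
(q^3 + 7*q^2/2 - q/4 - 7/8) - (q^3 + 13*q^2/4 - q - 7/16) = q^2/4 + 3*q/4 - 7/16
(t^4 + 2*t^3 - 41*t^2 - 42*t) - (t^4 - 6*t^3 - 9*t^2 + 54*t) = 8*t^3 - 32*t^2 - 96*t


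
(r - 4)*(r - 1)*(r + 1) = r^3 - 4*r^2 - r + 4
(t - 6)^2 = t^2 - 12*t + 36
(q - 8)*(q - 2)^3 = q^4 - 14*q^3 + 60*q^2 - 104*q + 64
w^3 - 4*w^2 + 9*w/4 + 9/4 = (w - 3)*(w - 3/2)*(w + 1/2)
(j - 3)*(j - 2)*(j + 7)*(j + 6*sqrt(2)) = j^4 + 2*j^3 + 6*sqrt(2)*j^3 - 29*j^2 + 12*sqrt(2)*j^2 - 174*sqrt(2)*j + 42*j + 252*sqrt(2)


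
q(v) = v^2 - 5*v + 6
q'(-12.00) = -29.00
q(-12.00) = 210.00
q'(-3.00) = -11.00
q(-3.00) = 30.00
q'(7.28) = 9.56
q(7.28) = 22.60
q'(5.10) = 5.20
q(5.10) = 6.51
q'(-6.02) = -17.04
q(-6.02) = 72.34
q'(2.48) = -0.04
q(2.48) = -0.25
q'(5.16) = 5.32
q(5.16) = 6.83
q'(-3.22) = -11.44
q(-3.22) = 32.47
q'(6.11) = 7.22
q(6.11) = 12.78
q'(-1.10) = -7.20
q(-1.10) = 12.71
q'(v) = 2*v - 5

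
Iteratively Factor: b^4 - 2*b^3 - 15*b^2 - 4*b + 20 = (b + 2)*(b^3 - 4*b^2 - 7*b + 10) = (b - 1)*(b + 2)*(b^2 - 3*b - 10) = (b - 5)*(b - 1)*(b + 2)*(b + 2)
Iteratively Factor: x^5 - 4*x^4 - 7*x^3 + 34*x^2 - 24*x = (x)*(x^4 - 4*x^3 - 7*x^2 + 34*x - 24) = x*(x - 4)*(x^3 - 7*x + 6) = x*(x - 4)*(x - 1)*(x^2 + x - 6) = x*(x - 4)*(x - 1)*(x + 3)*(x - 2)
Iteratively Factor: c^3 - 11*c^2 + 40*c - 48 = (c - 3)*(c^2 - 8*c + 16) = (c - 4)*(c - 3)*(c - 4)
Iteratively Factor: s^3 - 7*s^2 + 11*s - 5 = (s - 5)*(s^2 - 2*s + 1) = (s - 5)*(s - 1)*(s - 1)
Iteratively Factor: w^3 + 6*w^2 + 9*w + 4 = (w + 1)*(w^2 + 5*w + 4) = (w + 1)^2*(w + 4)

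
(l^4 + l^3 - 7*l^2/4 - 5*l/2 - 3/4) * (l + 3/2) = l^5 + 5*l^4/2 - l^3/4 - 41*l^2/8 - 9*l/2 - 9/8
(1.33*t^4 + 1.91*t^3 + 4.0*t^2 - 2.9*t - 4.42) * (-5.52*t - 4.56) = -7.3416*t^5 - 16.608*t^4 - 30.7896*t^3 - 2.232*t^2 + 37.6224*t + 20.1552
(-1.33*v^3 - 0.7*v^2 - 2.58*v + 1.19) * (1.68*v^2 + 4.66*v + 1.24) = -2.2344*v^5 - 7.3738*v^4 - 9.2456*v^3 - 10.8916*v^2 + 2.3462*v + 1.4756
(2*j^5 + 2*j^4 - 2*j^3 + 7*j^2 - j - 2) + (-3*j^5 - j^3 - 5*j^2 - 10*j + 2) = -j^5 + 2*j^4 - 3*j^3 + 2*j^2 - 11*j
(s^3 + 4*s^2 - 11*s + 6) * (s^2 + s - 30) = s^5 + 5*s^4 - 37*s^3 - 125*s^2 + 336*s - 180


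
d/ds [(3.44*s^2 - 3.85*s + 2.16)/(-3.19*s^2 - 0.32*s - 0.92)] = (-13.3823*s^2 + 7.4512*s + 4.2332)/(10.1761*s^4 + 2.0416*s^3 + 5.972*s^2 + 0.5888*s + 0.8464)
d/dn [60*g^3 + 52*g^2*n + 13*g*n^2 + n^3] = 52*g^2 + 26*g*n + 3*n^2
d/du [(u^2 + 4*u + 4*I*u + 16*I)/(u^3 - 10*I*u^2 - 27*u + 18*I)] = (-u^4 - 8*u^3*(1 + I) - u^2*(67 + 8*I) + 4*u*(-80 + 9*I) - 72 + 504*I)/(u^6 - 20*I*u^5 - 154*u^4 + 576*I*u^3 + 1089*u^2 - 972*I*u - 324)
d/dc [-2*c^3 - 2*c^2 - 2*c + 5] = -6*c^2 - 4*c - 2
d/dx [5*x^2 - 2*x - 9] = 10*x - 2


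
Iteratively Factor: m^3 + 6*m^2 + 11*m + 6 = (m + 2)*(m^2 + 4*m + 3) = (m + 2)*(m + 3)*(m + 1)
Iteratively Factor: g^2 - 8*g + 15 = (g - 3)*(g - 5)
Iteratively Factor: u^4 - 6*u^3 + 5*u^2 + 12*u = (u - 4)*(u^3 - 2*u^2 - 3*u) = u*(u - 4)*(u^2 - 2*u - 3) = u*(u - 4)*(u + 1)*(u - 3)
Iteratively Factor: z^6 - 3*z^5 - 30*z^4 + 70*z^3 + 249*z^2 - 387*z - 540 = (z + 4)*(z^5 - 7*z^4 - 2*z^3 + 78*z^2 - 63*z - 135) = (z - 5)*(z + 4)*(z^4 - 2*z^3 - 12*z^2 + 18*z + 27) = (z - 5)*(z + 3)*(z + 4)*(z^3 - 5*z^2 + 3*z + 9) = (z - 5)*(z + 1)*(z + 3)*(z + 4)*(z^2 - 6*z + 9) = (z - 5)*(z - 3)*(z + 1)*(z + 3)*(z + 4)*(z - 3)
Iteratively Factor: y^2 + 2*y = (y)*(y + 2)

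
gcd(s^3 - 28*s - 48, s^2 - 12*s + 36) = s - 6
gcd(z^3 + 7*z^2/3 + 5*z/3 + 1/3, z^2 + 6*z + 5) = z + 1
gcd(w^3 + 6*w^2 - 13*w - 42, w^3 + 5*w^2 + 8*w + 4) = w + 2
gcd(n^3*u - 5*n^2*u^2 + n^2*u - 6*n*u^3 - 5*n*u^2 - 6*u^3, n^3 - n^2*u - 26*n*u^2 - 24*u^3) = -n^2 + 5*n*u + 6*u^2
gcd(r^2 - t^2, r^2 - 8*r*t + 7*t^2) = r - t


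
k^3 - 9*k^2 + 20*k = k*(k - 5)*(k - 4)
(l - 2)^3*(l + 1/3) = l^4 - 17*l^3/3 + 10*l^2 - 4*l - 8/3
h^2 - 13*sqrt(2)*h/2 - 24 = (h - 8*sqrt(2))*(h + 3*sqrt(2)/2)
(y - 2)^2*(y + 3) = y^3 - y^2 - 8*y + 12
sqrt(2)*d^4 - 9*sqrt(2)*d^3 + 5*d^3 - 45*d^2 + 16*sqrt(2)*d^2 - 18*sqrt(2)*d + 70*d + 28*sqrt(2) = (d - 7)*(d - 2)*(d + 2*sqrt(2))*(sqrt(2)*d + 1)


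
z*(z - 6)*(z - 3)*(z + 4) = z^4 - 5*z^3 - 18*z^2 + 72*z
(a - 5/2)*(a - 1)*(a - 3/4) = a^3 - 17*a^2/4 + 41*a/8 - 15/8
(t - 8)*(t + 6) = t^2 - 2*t - 48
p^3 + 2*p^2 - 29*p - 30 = (p - 5)*(p + 1)*(p + 6)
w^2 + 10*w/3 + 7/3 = (w + 1)*(w + 7/3)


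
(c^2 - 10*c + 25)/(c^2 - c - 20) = (c - 5)/(c + 4)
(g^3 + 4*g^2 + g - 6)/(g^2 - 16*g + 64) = (g^3 + 4*g^2 + g - 6)/(g^2 - 16*g + 64)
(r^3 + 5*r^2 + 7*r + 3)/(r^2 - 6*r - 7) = (r^2 + 4*r + 3)/(r - 7)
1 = 1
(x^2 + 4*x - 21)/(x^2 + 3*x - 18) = (x + 7)/(x + 6)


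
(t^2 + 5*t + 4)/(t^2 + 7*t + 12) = (t + 1)/(t + 3)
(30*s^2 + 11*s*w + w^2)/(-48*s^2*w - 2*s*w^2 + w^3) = (-5*s - w)/(w*(8*s - w))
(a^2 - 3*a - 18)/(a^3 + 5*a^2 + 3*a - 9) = (a - 6)/(a^2 + 2*a - 3)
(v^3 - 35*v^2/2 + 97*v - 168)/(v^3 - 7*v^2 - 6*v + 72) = (v^2 - 23*v/2 + 28)/(v^2 - v - 12)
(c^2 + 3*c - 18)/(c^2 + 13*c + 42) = (c - 3)/(c + 7)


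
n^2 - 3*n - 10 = (n - 5)*(n + 2)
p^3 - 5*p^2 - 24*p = p*(p - 8)*(p + 3)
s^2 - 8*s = s*(s - 8)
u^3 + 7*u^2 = u^2*(u + 7)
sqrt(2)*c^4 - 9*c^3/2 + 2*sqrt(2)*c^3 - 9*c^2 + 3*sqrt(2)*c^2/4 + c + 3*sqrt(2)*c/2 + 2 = (c + 2)*(c - 2*sqrt(2))*(c - sqrt(2)/2)*(sqrt(2)*c + 1/2)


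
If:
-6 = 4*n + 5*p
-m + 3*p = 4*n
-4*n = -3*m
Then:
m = -18/29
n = -27/58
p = -24/29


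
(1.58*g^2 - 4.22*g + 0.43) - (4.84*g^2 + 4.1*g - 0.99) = -3.26*g^2 - 8.32*g + 1.42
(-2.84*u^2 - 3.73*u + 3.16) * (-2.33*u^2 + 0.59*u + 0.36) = 6.6172*u^4 + 7.0153*u^3 - 10.5859*u^2 + 0.5216*u + 1.1376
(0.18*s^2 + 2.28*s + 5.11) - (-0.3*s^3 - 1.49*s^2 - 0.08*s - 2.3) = 0.3*s^3 + 1.67*s^2 + 2.36*s + 7.41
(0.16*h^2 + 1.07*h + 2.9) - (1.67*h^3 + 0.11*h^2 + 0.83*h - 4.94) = -1.67*h^3 + 0.05*h^2 + 0.24*h + 7.84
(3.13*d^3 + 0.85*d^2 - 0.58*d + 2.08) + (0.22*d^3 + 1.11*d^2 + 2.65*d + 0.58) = 3.35*d^3 + 1.96*d^2 + 2.07*d + 2.66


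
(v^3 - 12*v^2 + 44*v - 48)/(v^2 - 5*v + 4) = (v^2 - 8*v + 12)/(v - 1)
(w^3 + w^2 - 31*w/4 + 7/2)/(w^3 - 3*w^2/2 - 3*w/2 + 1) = (w + 7/2)/(w + 1)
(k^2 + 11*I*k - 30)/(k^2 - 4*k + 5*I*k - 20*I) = (k + 6*I)/(k - 4)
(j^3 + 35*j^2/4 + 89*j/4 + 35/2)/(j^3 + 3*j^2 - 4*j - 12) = (j^2 + 27*j/4 + 35/4)/(j^2 + j - 6)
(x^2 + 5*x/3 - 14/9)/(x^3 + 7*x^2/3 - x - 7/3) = (x - 2/3)/(x^2 - 1)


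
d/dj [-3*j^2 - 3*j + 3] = -6*j - 3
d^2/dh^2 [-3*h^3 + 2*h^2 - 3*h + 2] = 4 - 18*h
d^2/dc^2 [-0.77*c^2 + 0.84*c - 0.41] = -1.54000000000000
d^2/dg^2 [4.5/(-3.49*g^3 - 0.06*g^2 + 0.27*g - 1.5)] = ((94.23*g + 0.54)*(3.49*g^3 + 0.06*g^2 - 0.27*g + 1.5) - 4.5*(10.47*g^2 + 0.12*g - 0.27)*(20.94*g^2 + 0.24*g - 0.54))/(3.49*g^3 + 0.06*g^2 - 0.27*g + 1.5)^3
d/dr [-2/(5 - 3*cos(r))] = 6*sin(r)/(3*cos(r) - 5)^2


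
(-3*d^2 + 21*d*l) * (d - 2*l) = -3*d^3 + 27*d^2*l - 42*d*l^2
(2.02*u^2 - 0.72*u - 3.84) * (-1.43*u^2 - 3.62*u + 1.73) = -2.8886*u^4 - 6.2828*u^3 + 11.5922*u^2 + 12.6552*u - 6.6432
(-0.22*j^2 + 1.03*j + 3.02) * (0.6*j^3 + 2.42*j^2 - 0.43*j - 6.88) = -0.132*j^5 + 0.0856*j^4 + 4.3992*j^3 + 8.3791*j^2 - 8.385*j - 20.7776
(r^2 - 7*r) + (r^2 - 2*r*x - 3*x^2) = 2*r^2 - 2*r*x - 7*r - 3*x^2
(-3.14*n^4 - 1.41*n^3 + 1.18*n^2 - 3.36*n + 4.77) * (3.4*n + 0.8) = -10.676*n^5 - 7.306*n^4 + 2.884*n^3 - 10.48*n^2 + 13.53*n + 3.816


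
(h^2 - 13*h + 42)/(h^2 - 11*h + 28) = (h - 6)/(h - 4)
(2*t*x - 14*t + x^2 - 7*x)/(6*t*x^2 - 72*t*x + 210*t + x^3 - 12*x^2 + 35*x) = (2*t + x)/(6*t*x - 30*t + x^2 - 5*x)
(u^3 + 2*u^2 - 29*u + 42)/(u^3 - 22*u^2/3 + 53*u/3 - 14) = 3*(u + 7)/(3*u - 7)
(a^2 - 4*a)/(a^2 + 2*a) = (a - 4)/(a + 2)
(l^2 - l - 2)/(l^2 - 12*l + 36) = (l^2 - l - 2)/(l^2 - 12*l + 36)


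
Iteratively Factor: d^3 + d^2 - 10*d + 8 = (d - 2)*(d^2 + 3*d - 4) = (d - 2)*(d + 4)*(d - 1)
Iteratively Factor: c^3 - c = (c - 1)*(c^2 + c) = c*(c - 1)*(c + 1)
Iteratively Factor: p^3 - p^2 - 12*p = (p - 4)*(p^2 + 3*p) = (p - 4)*(p + 3)*(p)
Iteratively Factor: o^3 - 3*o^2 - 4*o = (o + 1)*(o^2 - 4*o) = o*(o + 1)*(o - 4)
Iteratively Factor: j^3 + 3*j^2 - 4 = (j + 2)*(j^2 + j - 2) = (j - 1)*(j + 2)*(j + 2)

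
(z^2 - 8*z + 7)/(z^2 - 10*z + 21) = (z - 1)/(z - 3)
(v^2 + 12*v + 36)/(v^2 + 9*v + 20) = (v^2 + 12*v + 36)/(v^2 + 9*v + 20)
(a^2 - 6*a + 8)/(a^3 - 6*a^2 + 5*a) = (a^2 - 6*a + 8)/(a*(a^2 - 6*a + 5))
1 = 1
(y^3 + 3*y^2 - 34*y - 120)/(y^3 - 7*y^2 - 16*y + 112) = (y^2 - y - 30)/(y^2 - 11*y + 28)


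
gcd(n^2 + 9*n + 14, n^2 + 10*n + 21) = n + 7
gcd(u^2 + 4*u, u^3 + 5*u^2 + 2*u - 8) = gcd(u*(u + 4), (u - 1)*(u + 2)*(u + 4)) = u + 4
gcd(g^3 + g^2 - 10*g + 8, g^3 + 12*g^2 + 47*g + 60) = g + 4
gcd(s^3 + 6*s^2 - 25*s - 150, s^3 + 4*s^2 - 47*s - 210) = s^2 + 11*s + 30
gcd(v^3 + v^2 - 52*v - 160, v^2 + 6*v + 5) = v + 5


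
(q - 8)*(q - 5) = q^2 - 13*q + 40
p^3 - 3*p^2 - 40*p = p*(p - 8)*(p + 5)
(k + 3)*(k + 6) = k^2 + 9*k + 18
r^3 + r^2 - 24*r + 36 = (r - 3)*(r - 2)*(r + 6)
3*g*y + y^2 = y*(3*g + y)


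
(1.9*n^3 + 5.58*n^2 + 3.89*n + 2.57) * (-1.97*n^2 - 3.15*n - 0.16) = -3.743*n^5 - 16.9776*n^4 - 25.5443*n^3 - 18.2092*n^2 - 8.7179*n - 0.4112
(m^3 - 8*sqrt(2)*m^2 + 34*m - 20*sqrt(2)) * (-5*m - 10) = -5*m^4 - 10*m^3 + 40*sqrt(2)*m^3 - 170*m^2 + 80*sqrt(2)*m^2 - 340*m + 100*sqrt(2)*m + 200*sqrt(2)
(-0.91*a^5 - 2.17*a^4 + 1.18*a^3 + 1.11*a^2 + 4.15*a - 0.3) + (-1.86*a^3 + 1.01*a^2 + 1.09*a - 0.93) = -0.91*a^5 - 2.17*a^4 - 0.68*a^3 + 2.12*a^2 + 5.24*a - 1.23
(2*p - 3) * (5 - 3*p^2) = -6*p^3 + 9*p^2 + 10*p - 15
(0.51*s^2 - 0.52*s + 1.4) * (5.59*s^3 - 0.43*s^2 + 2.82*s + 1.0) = 2.8509*s^5 - 3.1261*s^4 + 9.4878*s^3 - 1.5584*s^2 + 3.428*s + 1.4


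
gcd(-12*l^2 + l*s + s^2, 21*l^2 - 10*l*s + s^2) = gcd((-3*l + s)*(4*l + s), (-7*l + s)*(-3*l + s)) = -3*l + s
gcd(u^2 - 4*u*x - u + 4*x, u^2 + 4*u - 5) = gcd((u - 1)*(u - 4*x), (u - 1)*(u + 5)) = u - 1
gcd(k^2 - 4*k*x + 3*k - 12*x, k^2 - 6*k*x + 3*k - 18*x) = k + 3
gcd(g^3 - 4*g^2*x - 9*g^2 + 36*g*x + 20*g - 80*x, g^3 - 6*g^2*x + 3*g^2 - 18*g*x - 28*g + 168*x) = g - 4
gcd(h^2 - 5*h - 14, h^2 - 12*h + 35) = h - 7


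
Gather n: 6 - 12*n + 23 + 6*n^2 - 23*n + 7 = 6*n^2 - 35*n + 36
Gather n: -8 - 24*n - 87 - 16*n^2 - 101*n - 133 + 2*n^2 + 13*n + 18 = -14*n^2 - 112*n - 210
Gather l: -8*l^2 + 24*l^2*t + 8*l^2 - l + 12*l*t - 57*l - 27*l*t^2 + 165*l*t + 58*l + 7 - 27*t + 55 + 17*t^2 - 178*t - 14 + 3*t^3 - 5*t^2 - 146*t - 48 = 24*l^2*t + l*(-27*t^2 + 177*t) + 3*t^3 + 12*t^2 - 351*t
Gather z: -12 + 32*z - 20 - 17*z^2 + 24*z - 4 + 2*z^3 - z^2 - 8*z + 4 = 2*z^3 - 18*z^2 + 48*z - 32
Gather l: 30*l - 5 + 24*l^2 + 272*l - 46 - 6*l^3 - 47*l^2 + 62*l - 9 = -6*l^3 - 23*l^2 + 364*l - 60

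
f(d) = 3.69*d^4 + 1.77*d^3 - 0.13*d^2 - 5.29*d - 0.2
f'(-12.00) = -24742.81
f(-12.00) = 73501.84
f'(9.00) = 11182.52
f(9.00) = 25442.08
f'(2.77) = 348.44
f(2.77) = 239.01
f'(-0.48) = -5.57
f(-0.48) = 2.31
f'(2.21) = 179.39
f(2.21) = 94.60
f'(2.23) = 184.22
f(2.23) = 98.24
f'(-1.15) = -20.42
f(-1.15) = 9.47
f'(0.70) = 2.19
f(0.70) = -2.47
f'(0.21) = -4.97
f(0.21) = -1.29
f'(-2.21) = -138.10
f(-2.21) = 79.77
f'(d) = 14.76*d^3 + 5.31*d^2 - 0.26*d - 5.29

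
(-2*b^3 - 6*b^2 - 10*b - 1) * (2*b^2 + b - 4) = -4*b^5 - 14*b^4 - 18*b^3 + 12*b^2 + 39*b + 4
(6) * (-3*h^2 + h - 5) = -18*h^2 + 6*h - 30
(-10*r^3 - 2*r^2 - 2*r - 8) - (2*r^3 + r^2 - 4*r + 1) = -12*r^3 - 3*r^2 + 2*r - 9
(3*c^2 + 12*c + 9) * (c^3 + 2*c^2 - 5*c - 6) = 3*c^5 + 18*c^4 + 18*c^3 - 60*c^2 - 117*c - 54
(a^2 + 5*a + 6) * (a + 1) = a^3 + 6*a^2 + 11*a + 6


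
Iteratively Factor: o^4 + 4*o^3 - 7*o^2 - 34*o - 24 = (o + 4)*(o^3 - 7*o - 6) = (o + 1)*(o + 4)*(o^2 - o - 6) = (o - 3)*(o + 1)*(o + 4)*(o + 2)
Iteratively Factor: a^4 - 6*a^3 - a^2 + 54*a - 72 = (a + 3)*(a^3 - 9*a^2 + 26*a - 24) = (a - 3)*(a + 3)*(a^2 - 6*a + 8) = (a - 3)*(a - 2)*(a + 3)*(a - 4)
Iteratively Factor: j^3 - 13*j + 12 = (j - 3)*(j^2 + 3*j - 4) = (j - 3)*(j + 4)*(j - 1)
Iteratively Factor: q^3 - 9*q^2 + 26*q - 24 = (q - 4)*(q^2 - 5*q + 6) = (q - 4)*(q - 2)*(q - 3)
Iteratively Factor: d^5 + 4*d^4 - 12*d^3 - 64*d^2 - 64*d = (d)*(d^4 + 4*d^3 - 12*d^2 - 64*d - 64) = d*(d + 2)*(d^3 + 2*d^2 - 16*d - 32) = d*(d + 2)*(d + 4)*(d^2 - 2*d - 8) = d*(d - 4)*(d + 2)*(d + 4)*(d + 2)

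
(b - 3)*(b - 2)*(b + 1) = b^3 - 4*b^2 + b + 6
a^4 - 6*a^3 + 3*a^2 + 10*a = a*(a - 5)*(a - 2)*(a + 1)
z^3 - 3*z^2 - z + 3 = (z - 3)*(z - 1)*(z + 1)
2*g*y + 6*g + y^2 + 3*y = (2*g + y)*(y + 3)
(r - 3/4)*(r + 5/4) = r^2 + r/2 - 15/16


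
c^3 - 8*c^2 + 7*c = c*(c - 7)*(c - 1)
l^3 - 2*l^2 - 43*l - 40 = (l - 8)*(l + 1)*(l + 5)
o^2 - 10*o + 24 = (o - 6)*(o - 4)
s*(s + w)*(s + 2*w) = s^3 + 3*s^2*w + 2*s*w^2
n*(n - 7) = n^2 - 7*n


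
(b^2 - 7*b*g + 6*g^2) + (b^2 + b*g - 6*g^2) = 2*b^2 - 6*b*g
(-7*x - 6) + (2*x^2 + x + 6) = 2*x^2 - 6*x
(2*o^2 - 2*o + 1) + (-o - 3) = 2*o^2 - 3*o - 2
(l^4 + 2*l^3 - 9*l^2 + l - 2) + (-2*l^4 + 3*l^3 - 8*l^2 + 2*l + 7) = -l^4 + 5*l^3 - 17*l^2 + 3*l + 5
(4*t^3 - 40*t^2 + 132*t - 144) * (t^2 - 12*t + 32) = 4*t^5 - 88*t^4 + 740*t^3 - 3008*t^2 + 5952*t - 4608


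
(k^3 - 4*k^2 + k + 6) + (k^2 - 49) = k^3 - 3*k^2 + k - 43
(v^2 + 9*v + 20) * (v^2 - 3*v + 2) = v^4 + 6*v^3 - 5*v^2 - 42*v + 40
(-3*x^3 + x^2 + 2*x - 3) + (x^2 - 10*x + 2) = -3*x^3 + 2*x^2 - 8*x - 1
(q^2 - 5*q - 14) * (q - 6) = q^3 - 11*q^2 + 16*q + 84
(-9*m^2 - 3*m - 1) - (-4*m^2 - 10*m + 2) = -5*m^2 + 7*m - 3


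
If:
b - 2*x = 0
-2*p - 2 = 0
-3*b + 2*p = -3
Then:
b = 1/3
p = -1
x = 1/6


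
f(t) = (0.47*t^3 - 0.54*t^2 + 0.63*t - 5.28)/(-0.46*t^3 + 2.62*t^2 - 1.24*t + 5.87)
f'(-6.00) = 0.03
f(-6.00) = -0.63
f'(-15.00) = 0.01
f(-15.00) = -0.80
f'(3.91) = 1.49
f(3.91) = 1.25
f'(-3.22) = 0.02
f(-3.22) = -0.55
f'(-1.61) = -0.10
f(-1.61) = -0.58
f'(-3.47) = 0.02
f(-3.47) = -0.55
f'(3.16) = 0.78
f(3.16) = 0.45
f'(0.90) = 0.39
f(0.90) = -0.74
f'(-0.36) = -0.24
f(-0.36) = -0.84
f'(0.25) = 0.08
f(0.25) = -0.90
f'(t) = (1.38*t^2 - 5.24*t + 1.24)*(0.47*t^3 - 0.54*t^2 + 0.63*t - 5.28)/(-0.46*t^3 + 2.62*t^2 - 1.24*t + 5.87)^2 + (1.41*t^2 - 1.08*t + 0.63)/(-0.46*t^3 + 2.62*t^2 - 1.24*t + 5.87)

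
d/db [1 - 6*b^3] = -18*b^2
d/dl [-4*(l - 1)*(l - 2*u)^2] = 4*(l - 2*u)*(-3*l + 2*u + 2)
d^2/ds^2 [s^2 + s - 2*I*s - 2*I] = 2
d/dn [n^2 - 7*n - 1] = 2*n - 7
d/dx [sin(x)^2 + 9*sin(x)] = (2*sin(x) + 9)*cos(x)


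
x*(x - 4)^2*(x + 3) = x^4 - 5*x^3 - 8*x^2 + 48*x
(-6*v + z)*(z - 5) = -6*v*z + 30*v + z^2 - 5*z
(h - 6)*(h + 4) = h^2 - 2*h - 24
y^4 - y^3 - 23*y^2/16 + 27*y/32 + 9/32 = (y - 3/2)*(y - 3/4)*(y + 1/4)*(y + 1)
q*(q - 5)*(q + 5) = q^3 - 25*q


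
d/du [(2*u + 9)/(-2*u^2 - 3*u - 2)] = (4*u^2 + 36*u + 23)/(4*u^4 + 12*u^3 + 17*u^2 + 12*u + 4)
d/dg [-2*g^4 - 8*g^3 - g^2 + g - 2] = -8*g^3 - 24*g^2 - 2*g + 1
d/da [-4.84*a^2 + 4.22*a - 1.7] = 4.22 - 9.68*a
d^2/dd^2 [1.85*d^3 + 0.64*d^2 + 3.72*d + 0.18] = 11.1*d + 1.28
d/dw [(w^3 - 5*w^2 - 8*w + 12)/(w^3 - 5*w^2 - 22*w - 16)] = 14*(7 - 2*w)/(w^4 - 14*w^3 + 33*w^2 + 112*w + 64)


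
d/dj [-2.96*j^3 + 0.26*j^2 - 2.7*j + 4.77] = -8.88*j^2 + 0.52*j - 2.7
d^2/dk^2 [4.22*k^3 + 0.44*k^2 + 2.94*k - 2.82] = 25.32*k + 0.88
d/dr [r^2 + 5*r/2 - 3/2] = 2*r + 5/2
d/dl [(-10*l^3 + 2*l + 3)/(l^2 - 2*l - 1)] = 2*(-5*l^4 + 20*l^3 + 14*l^2 - 3*l + 2)/(l^4 - 4*l^3 + 2*l^2 + 4*l + 1)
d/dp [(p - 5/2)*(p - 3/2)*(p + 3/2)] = 3*p^2 - 5*p - 9/4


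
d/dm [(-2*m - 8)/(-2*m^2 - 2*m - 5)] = 2*(2*m^2 + 2*m - 2*(m + 4)*(2*m + 1) + 5)/(2*m^2 + 2*m + 5)^2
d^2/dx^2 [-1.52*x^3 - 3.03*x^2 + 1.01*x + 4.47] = -9.12*x - 6.06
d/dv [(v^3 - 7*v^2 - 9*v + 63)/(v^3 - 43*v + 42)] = (7*v^4 - 68*v^3 + 238*v^2 - 588*v + 2331)/(v^6 - 86*v^4 + 84*v^3 + 1849*v^2 - 3612*v + 1764)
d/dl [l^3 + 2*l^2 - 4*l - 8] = 3*l^2 + 4*l - 4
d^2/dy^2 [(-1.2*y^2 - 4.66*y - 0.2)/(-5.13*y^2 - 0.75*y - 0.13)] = (236.039508*y^3 + 26.7786*y^2 - 14.029524*y - 0.9099)/(135.005697*y^6 + 59.213025*y^5 + 18.920466*y^4 + 3.422925*y^3 + 0.479466*y^2 + 0.038025*y + 0.002197)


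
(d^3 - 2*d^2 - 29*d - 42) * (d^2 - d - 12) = d^5 - 3*d^4 - 39*d^3 + 11*d^2 + 390*d + 504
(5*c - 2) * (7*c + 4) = 35*c^2 + 6*c - 8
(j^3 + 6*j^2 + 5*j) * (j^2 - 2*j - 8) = j^5 + 4*j^4 - 15*j^3 - 58*j^2 - 40*j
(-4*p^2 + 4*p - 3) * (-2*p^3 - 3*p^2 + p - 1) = 8*p^5 + 4*p^4 - 10*p^3 + 17*p^2 - 7*p + 3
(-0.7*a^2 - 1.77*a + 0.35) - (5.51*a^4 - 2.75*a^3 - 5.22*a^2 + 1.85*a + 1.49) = -5.51*a^4 + 2.75*a^3 + 4.52*a^2 - 3.62*a - 1.14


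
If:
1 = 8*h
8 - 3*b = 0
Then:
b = 8/3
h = 1/8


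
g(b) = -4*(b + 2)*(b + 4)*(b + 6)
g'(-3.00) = 4.00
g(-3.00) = 12.00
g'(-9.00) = -284.00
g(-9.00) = 420.00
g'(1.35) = -327.47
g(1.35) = -526.92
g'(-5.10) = 1.48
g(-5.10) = -12.28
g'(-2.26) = -20.33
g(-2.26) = 6.77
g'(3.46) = -651.82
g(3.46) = -1541.28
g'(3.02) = -575.36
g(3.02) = -1271.47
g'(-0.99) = -92.72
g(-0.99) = -60.92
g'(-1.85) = -39.47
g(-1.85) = -5.35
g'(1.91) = -403.14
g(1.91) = -731.14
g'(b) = -4*(b + 2)*(b + 4) - 4*(b + 2)*(b + 6) - 4*(b + 4)*(b + 6)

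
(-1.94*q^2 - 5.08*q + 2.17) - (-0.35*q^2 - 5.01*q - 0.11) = -1.59*q^2 - 0.0700000000000003*q + 2.28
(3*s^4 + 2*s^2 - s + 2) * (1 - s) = -3*s^5 + 3*s^4 - 2*s^3 + 3*s^2 - 3*s + 2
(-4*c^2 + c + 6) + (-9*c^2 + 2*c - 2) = -13*c^2 + 3*c + 4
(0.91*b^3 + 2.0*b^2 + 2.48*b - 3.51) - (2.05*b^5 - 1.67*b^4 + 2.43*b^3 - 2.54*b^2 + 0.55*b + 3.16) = -2.05*b^5 + 1.67*b^4 - 1.52*b^3 + 4.54*b^2 + 1.93*b - 6.67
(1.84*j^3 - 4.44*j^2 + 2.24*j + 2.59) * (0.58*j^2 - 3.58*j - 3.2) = 1.0672*j^5 - 9.1624*j^4 + 11.3064*j^3 + 7.691*j^2 - 16.4402*j - 8.288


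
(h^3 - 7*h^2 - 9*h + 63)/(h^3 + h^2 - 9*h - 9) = (h - 7)/(h + 1)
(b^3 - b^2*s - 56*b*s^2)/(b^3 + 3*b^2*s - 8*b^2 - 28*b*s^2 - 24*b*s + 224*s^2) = b*(-b + 8*s)/(-b^2 + 4*b*s + 8*b - 32*s)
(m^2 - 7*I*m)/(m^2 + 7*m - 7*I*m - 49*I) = m/(m + 7)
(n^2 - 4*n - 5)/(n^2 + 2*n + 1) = (n - 5)/(n + 1)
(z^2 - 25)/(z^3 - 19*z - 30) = (z + 5)/(z^2 + 5*z + 6)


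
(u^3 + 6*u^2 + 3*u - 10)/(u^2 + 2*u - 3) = (u^2 + 7*u + 10)/(u + 3)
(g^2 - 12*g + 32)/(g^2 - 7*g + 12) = (g - 8)/(g - 3)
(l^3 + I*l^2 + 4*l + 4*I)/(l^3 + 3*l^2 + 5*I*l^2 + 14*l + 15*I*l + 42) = (l^2 + 3*I*l - 2)/(l^2 + l*(3 + 7*I) + 21*I)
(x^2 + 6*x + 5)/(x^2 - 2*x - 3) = (x + 5)/(x - 3)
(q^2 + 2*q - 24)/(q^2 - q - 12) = (q + 6)/(q + 3)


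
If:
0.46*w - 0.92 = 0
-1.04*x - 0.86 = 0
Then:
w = 2.00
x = -0.83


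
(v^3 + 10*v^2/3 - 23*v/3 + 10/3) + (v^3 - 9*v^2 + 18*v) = 2*v^3 - 17*v^2/3 + 31*v/3 + 10/3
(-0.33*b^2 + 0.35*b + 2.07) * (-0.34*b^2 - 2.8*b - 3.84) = 0.1122*b^4 + 0.805*b^3 - 0.4166*b^2 - 7.14*b - 7.9488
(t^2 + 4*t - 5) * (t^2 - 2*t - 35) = t^4 + 2*t^3 - 48*t^2 - 130*t + 175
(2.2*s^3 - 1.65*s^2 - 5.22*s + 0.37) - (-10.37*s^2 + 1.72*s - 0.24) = 2.2*s^3 + 8.72*s^2 - 6.94*s + 0.61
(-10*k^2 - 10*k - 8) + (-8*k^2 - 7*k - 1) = -18*k^2 - 17*k - 9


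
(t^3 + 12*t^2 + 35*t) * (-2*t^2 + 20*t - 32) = -2*t^5 - 4*t^4 + 138*t^3 + 316*t^2 - 1120*t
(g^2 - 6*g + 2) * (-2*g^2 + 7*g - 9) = -2*g^4 + 19*g^3 - 55*g^2 + 68*g - 18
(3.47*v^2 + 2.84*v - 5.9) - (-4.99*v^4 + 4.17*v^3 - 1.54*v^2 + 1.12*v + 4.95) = 4.99*v^4 - 4.17*v^3 + 5.01*v^2 + 1.72*v - 10.85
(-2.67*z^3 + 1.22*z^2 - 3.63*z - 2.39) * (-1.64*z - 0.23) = 4.3788*z^4 - 1.3867*z^3 + 5.6726*z^2 + 4.7545*z + 0.5497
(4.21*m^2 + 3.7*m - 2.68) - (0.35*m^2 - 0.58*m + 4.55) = 3.86*m^2 + 4.28*m - 7.23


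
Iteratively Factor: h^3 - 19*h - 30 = (h + 3)*(h^2 - 3*h - 10) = (h + 2)*(h + 3)*(h - 5)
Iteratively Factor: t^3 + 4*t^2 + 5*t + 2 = (t + 2)*(t^2 + 2*t + 1) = (t + 1)*(t + 2)*(t + 1)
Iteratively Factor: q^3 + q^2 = (q)*(q^2 + q) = q*(q + 1)*(q)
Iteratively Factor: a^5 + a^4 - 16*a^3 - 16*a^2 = (a)*(a^4 + a^3 - 16*a^2 - 16*a) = a*(a + 1)*(a^3 - 16*a) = a^2*(a + 1)*(a^2 - 16) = a^2*(a + 1)*(a + 4)*(a - 4)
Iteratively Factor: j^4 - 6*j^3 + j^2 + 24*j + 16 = (j + 1)*(j^3 - 7*j^2 + 8*j + 16) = (j - 4)*(j + 1)*(j^2 - 3*j - 4) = (j - 4)^2*(j + 1)*(j + 1)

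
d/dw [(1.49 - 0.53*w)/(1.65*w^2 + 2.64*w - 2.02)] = (0.8745*w^2 - 4.917*w - 2.863)/(2.7225*w^4 + 8.712*w^3 + 0.303600000000001*w^2 - 10.6656*w + 4.0804)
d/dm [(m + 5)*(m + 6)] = 2*m + 11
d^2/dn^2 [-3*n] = 0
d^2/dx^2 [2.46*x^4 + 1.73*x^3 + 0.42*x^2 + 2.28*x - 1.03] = 29.52*x^2 + 10.38*x + 0.84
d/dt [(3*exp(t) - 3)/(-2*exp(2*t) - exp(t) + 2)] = 3*(-(1 - exp(t))*(4*exp(t) + 1) - 2*exp(2*t) - exp(t) + 2)*exp(t)/(2*exp(2*t) + exp(t) - 2)^2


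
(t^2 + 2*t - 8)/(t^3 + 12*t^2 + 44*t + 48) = (t - 2)/(t^2 + 8*t + 12)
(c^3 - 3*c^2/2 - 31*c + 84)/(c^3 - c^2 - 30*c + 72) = (c - 7/2)/(c - 3)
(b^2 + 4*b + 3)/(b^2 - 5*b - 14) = (b^2 + 4*b + 3)/(b^2 - 5*b - 14)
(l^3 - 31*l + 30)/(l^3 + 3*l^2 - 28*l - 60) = (l - 1)/(l + 2)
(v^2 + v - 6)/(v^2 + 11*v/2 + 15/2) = 2*(v - 2)/(2*v + 5)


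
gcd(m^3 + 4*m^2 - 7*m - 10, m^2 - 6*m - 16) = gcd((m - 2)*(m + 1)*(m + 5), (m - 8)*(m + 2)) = 1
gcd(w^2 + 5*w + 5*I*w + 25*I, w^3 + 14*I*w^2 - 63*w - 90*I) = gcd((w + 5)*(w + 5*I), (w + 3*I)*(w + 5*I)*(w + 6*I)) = w + 5*I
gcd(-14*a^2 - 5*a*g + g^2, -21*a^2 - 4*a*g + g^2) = 7*a - g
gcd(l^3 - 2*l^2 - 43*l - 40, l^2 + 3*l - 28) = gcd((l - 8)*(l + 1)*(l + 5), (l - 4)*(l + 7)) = 1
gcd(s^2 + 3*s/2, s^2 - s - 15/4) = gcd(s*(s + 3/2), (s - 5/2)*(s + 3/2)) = s + 3/2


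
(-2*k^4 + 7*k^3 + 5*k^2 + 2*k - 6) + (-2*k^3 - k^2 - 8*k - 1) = -2*k^4 + 5*k^3 + 4*k^2 - 6*k - 7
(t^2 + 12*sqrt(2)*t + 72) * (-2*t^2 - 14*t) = -2*t^4 - 24*sqrt(2)*t^3 - 14*t^3 - 168*sqrt(2)*t^2 - 144*t^2 - 1008*t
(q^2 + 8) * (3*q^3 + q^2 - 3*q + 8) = 3*q^5 + q^4 + 21*q^3 + 16*q^2 - 24*q + 64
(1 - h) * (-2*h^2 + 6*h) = 2*h^3 - 8*h^2 + 6*h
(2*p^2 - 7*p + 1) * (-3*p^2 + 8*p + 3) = -6*p^4 + 37*p^3 - 53*p^2 - 13*p + 3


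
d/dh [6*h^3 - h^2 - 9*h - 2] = 18*h^2 - 2*h - 9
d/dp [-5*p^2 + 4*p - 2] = 4 - 10*p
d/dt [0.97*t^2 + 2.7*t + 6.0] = 1.94*t + 2.7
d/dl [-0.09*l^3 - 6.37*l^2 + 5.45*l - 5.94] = -0.27*l^2 - 12.74*l + 5.45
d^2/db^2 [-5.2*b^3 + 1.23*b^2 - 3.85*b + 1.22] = 2.46 - 31.2*b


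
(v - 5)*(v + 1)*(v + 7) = v^3 + 3*v^2 - 33*v - 35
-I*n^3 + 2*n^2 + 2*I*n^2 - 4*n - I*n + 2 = (n - 1)*(n + 2*I)*(-I*n + I)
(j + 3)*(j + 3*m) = j^2 + 3*j*m + 3*j + 9*m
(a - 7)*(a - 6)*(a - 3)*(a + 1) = a^4 - 15*a^3 + 65*a^2 - 45*a - 126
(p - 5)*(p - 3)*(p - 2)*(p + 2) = p^4 - 8*p^3 + 11*p^2 + 32*p - 60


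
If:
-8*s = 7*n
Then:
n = -8*s/7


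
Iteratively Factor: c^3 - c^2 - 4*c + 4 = (c + 2)*(c^2 - 3*c + 2) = (c - 1)*(c + 2)*(c - 2)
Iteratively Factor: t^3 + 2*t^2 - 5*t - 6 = (t + 1)*(t^2 + t - 6) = (t - 2)*(t + 1)*(t + 3)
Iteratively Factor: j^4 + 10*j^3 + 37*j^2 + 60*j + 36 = (j + 2)*(j^3 + 8*j^2 + 21*j + 18) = (j + 2)*(j + 3)*(j^2 + 5*j + 6) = (j + 2)^2*(j + 3)*(j + 3)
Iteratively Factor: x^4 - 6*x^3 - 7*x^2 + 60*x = (x + 3)*(x^3 - 9*x^2 + 20*x) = x*(x + 3)*(x^2 - 9*x + 20) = x*(x - 5)*(x + 3)*(x - 4)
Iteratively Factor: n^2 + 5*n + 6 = (n + 3)*(n + 2)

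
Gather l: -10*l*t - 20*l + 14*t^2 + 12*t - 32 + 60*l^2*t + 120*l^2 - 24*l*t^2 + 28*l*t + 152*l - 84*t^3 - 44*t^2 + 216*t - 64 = l^2*(60*t + 120) + l*(-24*t^2 + 18*t + 132) - 84*t^3 - 30*t^2 + 228*t - 96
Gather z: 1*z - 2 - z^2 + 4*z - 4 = -z^2 + 5*z - 6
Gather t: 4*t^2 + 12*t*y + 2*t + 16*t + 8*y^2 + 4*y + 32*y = 4*t^2 + t*(12*y + 18) + 8*y^2 + 36*y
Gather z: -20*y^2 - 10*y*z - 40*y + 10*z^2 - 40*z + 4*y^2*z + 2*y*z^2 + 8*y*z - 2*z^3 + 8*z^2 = -20*y^2 - 40*y - 2*z^3 + z^2*(2*y + 18) + z*(4*y^2 - 2*y - 40)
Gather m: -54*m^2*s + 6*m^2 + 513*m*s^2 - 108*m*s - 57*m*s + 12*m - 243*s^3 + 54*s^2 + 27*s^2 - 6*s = m^2*(6 - 54*s) + m*(513*s^2 - 165*s + 12) - 243*s^3 + 81*s^2 - 6*s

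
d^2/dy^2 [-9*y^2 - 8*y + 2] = -18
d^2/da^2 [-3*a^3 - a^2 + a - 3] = -18*a - 2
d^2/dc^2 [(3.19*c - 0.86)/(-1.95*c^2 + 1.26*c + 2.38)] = ((3.19*c - 0.86)*(3.9*c - 1.26)*(7.8*c - 2.52) + (37.323*c - 11.3928)*(-1.95*c^2 + 1.26*c + 2.38))/(-1.95*c^2 + 1.26*c + 2.38)^3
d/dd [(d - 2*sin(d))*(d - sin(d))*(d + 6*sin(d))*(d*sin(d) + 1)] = d^4*cos(d) + 4*d^3*sin(d) + 3*d^3*sin(2*d) - 9*d^2*cos(d) - 9*d^2*cos(2*d)/2 + 12*d^2*cos(3*d) + 15*d^2/2 - 18*d*sin(d) - 4*d*sin(2*d) + 8*d*sin(3*d) - 6*d*sin(4*d) + 9*cos(d) + 3*cos(2*d)^2 + 2*cos(2*d) - 9*cos(3*d) - 5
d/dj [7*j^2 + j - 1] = 14*j + 1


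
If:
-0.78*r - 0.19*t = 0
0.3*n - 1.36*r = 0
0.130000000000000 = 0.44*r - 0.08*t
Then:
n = 0.77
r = 0.17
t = -0.69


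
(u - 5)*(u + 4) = u^2 - u - 20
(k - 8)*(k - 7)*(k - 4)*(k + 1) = k^4 - 18*k^3 + 97*k^2 - 108*k - 224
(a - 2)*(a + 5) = a^2 + 3*a - 10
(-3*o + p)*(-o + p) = 3*o^2 - 4*o*p + p^2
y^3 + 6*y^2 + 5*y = y*(y + 1)*(y + 5)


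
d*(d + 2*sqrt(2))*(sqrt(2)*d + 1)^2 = 2*d^4 + 6*sqrt(2)*d^3 + 9*d^2 + 2*sqrt(2)*d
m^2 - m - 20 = (m - 5)*(m + 4)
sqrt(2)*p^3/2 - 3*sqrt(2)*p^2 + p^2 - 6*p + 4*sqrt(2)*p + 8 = (p - 4)*(p - 2)*(sqrt(2)*p/2 + 1)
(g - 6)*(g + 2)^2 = g^3 - 2*g^2 - 20*g - 24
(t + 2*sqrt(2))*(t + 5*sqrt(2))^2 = t^3 + 12*sqrt(2)*t^2 + 90*t + 100*sqrt(2)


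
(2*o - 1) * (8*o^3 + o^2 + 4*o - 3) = 16*o^4 - 6*o^3 + 7*o^2 - 10*o + 3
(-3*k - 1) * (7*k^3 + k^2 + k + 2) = -21*k^4 - 10*k^3 - 4*k^2 - 7*k - 2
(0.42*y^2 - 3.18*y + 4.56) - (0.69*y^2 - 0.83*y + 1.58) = -0.27*y^2 - 2.35*y + 2.98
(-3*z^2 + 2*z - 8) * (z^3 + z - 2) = -3*z^5 + 2*z^4 - 11*z^3 + 8*z^2 - 12*z + 16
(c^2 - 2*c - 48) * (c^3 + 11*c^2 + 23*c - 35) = c^5 + 9*c^4 - 47*c^3 - 609*c^2 - 1034*c + 1680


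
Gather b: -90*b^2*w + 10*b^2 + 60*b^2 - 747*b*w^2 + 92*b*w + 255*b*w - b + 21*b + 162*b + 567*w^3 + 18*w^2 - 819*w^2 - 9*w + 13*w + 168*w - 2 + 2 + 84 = b^2*(70 - 90*w) + b*(-747*w^2 + 347*w + 182) + 567*w^3 - 801*w^2 + 172*w + 84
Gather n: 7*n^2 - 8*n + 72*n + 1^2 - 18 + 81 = 7*n^2 + 64*n + 64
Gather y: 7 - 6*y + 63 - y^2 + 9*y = -y^2 + 3*y + 70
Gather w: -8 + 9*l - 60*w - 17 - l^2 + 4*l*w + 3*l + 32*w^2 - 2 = -l^2 + 12*l + 32*w^2 + w*(4*l - 60) - 27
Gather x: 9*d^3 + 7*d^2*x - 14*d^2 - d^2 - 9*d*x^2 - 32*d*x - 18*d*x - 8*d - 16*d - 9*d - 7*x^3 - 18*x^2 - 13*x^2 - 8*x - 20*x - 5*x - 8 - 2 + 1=9*d^3 - 15*d^2 - 33*d - 7*x^3 + x^2*(-9*d - 31) + x*(7*d^2 - 50*d - 33) - 9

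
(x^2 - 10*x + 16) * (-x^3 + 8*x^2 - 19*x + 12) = -x^5 + 18*x^4 - 115*x^3 + 330*x^2 - 424*x + 192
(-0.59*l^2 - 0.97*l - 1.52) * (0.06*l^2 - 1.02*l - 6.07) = -0.0354*l^4 + 0.5436*l^3 + 4.4795*l^2 + 7.4383*l + 9.2264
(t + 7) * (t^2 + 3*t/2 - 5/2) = t^3 + 17*t^2/2 + 8*t - 35/2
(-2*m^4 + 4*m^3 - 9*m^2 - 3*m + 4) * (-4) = 8*m^4 - 16*m^3 + 36*m^2 + 12*m - 16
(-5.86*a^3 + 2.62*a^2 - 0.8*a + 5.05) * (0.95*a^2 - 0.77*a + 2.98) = -5.567*a^5 + 7.0012*a^4 - 20.2402*a^3 + 13.2211*a^2 - 6.2725*a + 15.049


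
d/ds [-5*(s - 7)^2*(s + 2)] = 15*(1 - s)*(s - 7)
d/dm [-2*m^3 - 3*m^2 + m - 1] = -6*m^2 - 6*m + 1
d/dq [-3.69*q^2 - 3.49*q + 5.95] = -7.38*q - 3.49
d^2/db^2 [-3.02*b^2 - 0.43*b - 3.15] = -6.04000000000000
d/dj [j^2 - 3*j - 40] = 2*j - 3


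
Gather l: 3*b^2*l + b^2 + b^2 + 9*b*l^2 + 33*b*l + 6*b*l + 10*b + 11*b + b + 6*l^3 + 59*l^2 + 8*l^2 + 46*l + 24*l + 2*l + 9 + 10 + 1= 2*b^2 + 22*b + 6*l^3 + l^2*(9*b + 67) + l*(3*b^2 + 39*b + 72) + 20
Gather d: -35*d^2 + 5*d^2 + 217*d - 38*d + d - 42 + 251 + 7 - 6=-30*d^2 + 180*d + 210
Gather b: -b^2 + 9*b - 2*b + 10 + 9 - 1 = -b^2 + 7*b + 18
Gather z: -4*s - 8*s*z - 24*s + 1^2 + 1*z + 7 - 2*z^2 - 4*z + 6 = -28*s - 2*z^2 + z*(-8*s - 3) + 14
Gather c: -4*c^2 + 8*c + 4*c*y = -4*c^2 + c*(4*y + 8)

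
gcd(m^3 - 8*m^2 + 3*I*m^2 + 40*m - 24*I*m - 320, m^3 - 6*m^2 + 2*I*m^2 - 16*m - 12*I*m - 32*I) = m - 8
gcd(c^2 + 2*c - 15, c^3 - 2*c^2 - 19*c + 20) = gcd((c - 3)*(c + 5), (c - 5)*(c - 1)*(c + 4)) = 1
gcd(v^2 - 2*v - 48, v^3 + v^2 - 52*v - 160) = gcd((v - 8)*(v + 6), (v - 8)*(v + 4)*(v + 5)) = v - 8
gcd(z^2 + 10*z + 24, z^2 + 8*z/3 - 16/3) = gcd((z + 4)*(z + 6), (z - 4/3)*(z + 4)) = z + 4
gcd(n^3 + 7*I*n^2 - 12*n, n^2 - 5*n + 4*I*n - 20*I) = n + 4*I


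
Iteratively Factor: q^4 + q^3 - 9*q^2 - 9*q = (q - 3)*(q^3 + 4*q^2 + 3*q) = (q - 3)*(q + 3)*(q^2 + q) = (q - 3)*(q + 1)*(q + 3)*(q)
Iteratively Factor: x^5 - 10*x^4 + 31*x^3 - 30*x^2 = (x - 5)*(x^4 - 5*x^3 + 6*x^2) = x*(x - 5)*(x^3 - 5*x^2 + 6*x) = x*(x - 5)*(x - 3)*(x^2 - 2*x) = x^2*(x - 5)*(x - 3)*(x - 2)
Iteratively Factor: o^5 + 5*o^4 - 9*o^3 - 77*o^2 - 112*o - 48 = (o - 4)*(o^4 + 9*o^3 + 27*o^2 + 31*o + 12) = (o - 4)*(o + 1)*(o^3 + 8*o^2 + 19*o + 12) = (o - 4)*(o + 1)*(o + 3)*(o^2 + 5*o + 4) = (o - 4)*(o + 1)*(o + 3)*(o + 4)*(o + 1)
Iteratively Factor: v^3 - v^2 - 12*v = (v - 4)*(v^2 + 3*v) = (v - 4)*(v + 3)*(v)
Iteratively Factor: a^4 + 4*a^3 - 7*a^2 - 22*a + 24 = (a - 2)*(a^3 + 6*a^2 + 5*a - 12) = (a - 2)*(a + 3)*(a^2 + 3*a - 4) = (a - 2)*(a + 3)*(a + 4)*(a - 1)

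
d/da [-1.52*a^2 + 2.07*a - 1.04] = 2.07 - 3.04*a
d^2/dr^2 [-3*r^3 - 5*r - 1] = -18*r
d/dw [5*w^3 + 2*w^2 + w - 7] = 15*w^2 + 4*w + 1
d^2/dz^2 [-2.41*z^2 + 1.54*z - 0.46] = -4.82000000000000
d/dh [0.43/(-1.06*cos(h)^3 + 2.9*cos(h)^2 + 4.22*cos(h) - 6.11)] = (-1.3674*cos(h)^2 + 2.494*cos(h) + 1.8146)*sin(h)/(1.06*cos(h)^3 - 2.9*cos(h)^2 - 4.22*cos(h) + 6.11)^2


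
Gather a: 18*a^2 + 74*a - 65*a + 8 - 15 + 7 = 18*a^2 + 9*a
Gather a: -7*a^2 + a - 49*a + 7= -7*a^2 - 48*a + 7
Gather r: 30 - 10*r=30 - 10*r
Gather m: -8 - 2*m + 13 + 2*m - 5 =0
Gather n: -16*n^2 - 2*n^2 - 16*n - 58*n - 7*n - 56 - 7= -18*n^2 - 81*n - 63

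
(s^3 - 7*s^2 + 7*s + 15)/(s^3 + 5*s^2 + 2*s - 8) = (s^3 - 7*s^2 + 7*s + 15)/(s^3 + 5*s^2 + 2*s - 8)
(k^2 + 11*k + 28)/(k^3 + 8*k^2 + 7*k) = (k + 4)/(k*(k + 1))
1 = 1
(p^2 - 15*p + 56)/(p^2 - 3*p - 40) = (p - 7)/(p + 5)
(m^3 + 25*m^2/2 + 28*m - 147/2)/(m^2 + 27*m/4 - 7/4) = 2*(2*m^2 + 11*m - 21)/(4*m - 1)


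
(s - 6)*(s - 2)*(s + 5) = s^3 - 3*s^2 - 28*s + 60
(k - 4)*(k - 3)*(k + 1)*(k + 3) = k^4 - 3*k^3 - 13*k^2 + 27*k + 36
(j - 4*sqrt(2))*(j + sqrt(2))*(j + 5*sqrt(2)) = j^3 + 2*sqrt(2)*j^2 - 38*j - 40*sqrt(2)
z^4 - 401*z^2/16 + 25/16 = (z - 5)*(z - 1/4)*(z + 1/4)*(z + 5)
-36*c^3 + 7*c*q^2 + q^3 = (-2*c + q)*(3*c + q)*(6*c + q)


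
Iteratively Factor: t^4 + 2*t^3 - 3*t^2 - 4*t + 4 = (t + 2)*(t^3 - 3*t + 2) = (t - 1)*(t + 2)*(t^2 + t - 2) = (t - 1)^2*(t + 2)*(t + 2)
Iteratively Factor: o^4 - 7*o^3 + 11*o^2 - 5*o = (o - 5)*(o^3 - 2*o^2 + o) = (o - 5)*(o - 1)*(o^2 - o) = (o - 5)*(o - 1)^2*(o)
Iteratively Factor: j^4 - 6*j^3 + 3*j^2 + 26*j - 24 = (j - 4)*(j^3 - 2*j^2 - 5*j + 6) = (j - 4)*(j + 2)*(j^2 - 4*j + 3) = (j - 4)*(j - 3)*(j + 2)*(j - 1)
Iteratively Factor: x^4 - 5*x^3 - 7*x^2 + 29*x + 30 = (x - 3)*(x^3 - 2*x^2 - 13*x - 10) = (x - 3)*(x + 1)*(x^2 - 3*x - 10) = (x - 5)*(x - 3)*(x + 1)*(x + 2)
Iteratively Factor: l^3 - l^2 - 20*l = (l)*(l^2 - l - 20) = l*(l - 5)*(l + 4)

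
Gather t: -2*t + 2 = 2 - 2*t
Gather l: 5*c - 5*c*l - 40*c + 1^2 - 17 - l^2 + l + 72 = -35*c - l^2 + l*(1 - 5*c) + 56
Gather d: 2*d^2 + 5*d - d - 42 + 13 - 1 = 2*d^2 + 4*d - 30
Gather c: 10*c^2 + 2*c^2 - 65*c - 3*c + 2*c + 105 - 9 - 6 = 12*c^2 - 66*c + 90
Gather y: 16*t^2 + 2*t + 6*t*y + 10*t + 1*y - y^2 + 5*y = 16*t^2 + 12*t - y^2 + y*(6*t + 6)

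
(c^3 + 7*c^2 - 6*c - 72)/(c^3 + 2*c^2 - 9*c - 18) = (c^2 + 10*c + 24)/(c^2 + 5*c + 6)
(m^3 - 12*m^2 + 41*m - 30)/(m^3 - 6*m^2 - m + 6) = (m - 5)/(m + 1)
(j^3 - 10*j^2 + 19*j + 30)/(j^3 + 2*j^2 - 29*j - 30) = (j - 6)/(j + 6)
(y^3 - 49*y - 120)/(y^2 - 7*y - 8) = (y^2 + 8*y + 15)/(y + 1)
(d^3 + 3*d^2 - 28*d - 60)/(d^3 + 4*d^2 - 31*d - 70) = (d + 6)/(d + 7)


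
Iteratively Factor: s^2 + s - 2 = (s - 1)*(s + 2)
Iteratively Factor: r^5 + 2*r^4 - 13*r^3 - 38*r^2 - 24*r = (r + 1)*(r^4 + r^3 - 14*r^2 - 24*r) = (r + 1)*(r + 3)*(r^3 - 2*r^2 - 8*r) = r*(r + 1)*(r + 3)*(r^2 - 2*r - 8) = r*(r - 4)*(r + 1)*(r + 3)*(r + 2)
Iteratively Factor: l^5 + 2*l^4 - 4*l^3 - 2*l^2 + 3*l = (l + 1)*(l^4 + l^3 - 5*l^2 + 3*l) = l*(l + 1)*(l^3 + l^2 - 5*l + 3) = l*(l - 1)*(l + 1)*(l^2 + 2*l - 3) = l*(l - 1)*(l + 1)*(l + 3)*(l - 1)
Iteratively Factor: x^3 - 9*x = (x + 3)*(x^2 - 3*x) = x*(x + 3)*(x - 3)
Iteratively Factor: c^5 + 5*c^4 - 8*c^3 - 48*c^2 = (c + 4)*(c^4 + c^3 - 12*c^2) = (c - 3)*(c + 4)*(c^3 + 4*c^2) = c*(c - 3)*(c + 4)*(c^2 + 4*c) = c^2*(c - 3)*(c + 4)*(c + 4)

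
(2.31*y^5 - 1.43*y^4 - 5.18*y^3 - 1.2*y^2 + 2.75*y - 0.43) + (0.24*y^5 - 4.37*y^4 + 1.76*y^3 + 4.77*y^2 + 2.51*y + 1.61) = 2.55*y^5 - 5.8*y^4 - 3.42*y^3 + 3.57*y^2 + 5.26*y + 1.18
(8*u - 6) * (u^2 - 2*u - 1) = 8*u^3 - 22*u^2 + 4*u + 6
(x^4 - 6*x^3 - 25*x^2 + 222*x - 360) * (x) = x^5 - 6*x^4 - 25*x^3 + 222*x^2 - 360*x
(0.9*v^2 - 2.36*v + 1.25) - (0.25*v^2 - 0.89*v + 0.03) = 0.65*v^2 - 1.47*v + 1.22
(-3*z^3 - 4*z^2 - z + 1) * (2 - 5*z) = 15*z^4 + 14*z^3 - 3*z^2 - 7*z + 2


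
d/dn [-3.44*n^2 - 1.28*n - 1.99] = -6.88*n - 1.28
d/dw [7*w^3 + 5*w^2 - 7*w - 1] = 21*w^2 + 10*w - 7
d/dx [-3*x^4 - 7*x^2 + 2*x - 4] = -12*x^3 - 14*x + 2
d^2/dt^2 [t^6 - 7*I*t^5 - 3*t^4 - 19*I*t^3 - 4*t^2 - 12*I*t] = 30*t^4 - 140*I*t^3 - 36*t^2 - 114*I*t - 8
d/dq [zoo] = 0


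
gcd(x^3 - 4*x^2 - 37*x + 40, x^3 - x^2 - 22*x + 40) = x + 5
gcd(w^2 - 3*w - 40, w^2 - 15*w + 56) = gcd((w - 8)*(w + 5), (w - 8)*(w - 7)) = w - 8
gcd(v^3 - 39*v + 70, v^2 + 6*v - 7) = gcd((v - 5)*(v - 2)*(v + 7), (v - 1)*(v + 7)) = v + 7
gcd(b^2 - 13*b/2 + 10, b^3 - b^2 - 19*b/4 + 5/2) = b - 5/2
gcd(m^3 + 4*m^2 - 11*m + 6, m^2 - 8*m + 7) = m - 1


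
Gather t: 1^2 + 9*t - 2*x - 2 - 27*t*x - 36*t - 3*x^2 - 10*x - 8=t*(-27*x - 27) - 3*x^2 - 12*x - 9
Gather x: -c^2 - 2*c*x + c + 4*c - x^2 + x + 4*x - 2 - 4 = -c^2 + 5*c - x^2 + x*(5 - 2*c) - 6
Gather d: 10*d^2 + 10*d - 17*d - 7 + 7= 10*d^2 - 7*d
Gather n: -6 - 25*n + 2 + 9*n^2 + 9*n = 9*n^2 - 16*n - 4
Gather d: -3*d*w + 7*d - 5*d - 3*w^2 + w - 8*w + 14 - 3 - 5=d*(2 - 3*w) - 3*w^2 - 7*w + 6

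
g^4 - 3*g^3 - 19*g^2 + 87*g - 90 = (g - 3)^2*(g - 2)*(g + 5)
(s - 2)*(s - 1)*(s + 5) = s^3 + 2*s^2 - 13*s + 10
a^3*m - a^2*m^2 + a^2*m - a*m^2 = a*(a - m)*(a*m + m)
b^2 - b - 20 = (b - 5)*(b + 4)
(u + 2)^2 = u^2 + 4*u + 4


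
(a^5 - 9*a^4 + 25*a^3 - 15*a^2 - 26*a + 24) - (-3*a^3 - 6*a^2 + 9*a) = a^5 - 9*a^4 + 28*a^3 - 9*a^2 - 35*a + 24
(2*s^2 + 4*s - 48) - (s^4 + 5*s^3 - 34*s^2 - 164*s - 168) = -s^4 - 5*s^3 + 36*s^2 + 168*s + 120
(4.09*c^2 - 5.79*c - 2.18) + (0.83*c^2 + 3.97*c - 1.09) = 4.92*c^2 - 1.82*c - 3.27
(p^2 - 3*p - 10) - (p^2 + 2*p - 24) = 14 - 5*p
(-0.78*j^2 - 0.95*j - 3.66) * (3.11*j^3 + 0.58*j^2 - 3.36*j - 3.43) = -2.4258*j^5 - 3.4069*j^4 - 9.3128*j^3 + 3.7446*j^2 + 15.5561*j + 12.5538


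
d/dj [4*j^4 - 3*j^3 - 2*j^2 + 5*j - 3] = 16*j^3 - 9*j^2 - 4*j + 5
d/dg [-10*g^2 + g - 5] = 1 - 20*g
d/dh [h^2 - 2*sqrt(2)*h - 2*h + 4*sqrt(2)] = 2*h - 2*sqrt(2) - 2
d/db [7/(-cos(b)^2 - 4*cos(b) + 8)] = -14*(cos(b) + 2)*sin(b)/(cos(b)^2 + 4*cos(b) - 8)^2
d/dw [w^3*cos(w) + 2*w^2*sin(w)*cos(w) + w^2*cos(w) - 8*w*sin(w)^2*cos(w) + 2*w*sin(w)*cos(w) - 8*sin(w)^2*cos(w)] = -w^3*sin(w) - w^2*sin(w) + 3*w^2*cos(w) + 2*w^2*cos(2*w) + 2*w*sin(w) - 6*w*sin(3*w) + 2*sqrt(2)*w*sin(2*w + pi/4) + 2*w*cos(w) + 2*sin(w) + sin(2*w) - 6*sin(3*w) - 2*cos(w) + 2*cos(3*w)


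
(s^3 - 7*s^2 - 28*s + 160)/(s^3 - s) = (s^3 - 7*s^2 - 28*s + 160)/(s^3 - s)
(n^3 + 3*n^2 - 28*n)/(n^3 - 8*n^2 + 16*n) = (n + 7)/(n - 4)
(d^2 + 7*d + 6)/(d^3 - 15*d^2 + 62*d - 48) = (d^2 + 7*d + 6)/(d^3 - 15*d^2 + 62*d - 48)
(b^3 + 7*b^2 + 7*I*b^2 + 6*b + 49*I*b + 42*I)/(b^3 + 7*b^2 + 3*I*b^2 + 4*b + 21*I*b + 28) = (b^3 + 7*b^2*(1 + I) + b*(6 + 49*I) + 42*I)/(b^3 + b^2*(7 + 3*I) + b*(4 + 21*I) + 28)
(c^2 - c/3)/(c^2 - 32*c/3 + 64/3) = c*(3*c - 1)/(3*c^2 - 32*c + 64)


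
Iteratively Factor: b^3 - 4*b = (b + 2)*(b^2 - 2*b) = b*(b + 2)*(b - 2)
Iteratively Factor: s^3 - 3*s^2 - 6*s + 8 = (s - 1)*(s^2 - 2*s - 8) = (s - 4)*(s - 1)*(s + 2)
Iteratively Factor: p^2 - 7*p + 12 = (p - 4)*(p - 3)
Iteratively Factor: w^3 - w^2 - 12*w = (w)*(w^2 - w - 12) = w*(w + 3)*(w - 4)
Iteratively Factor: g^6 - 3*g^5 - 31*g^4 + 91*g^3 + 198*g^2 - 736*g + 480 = (g + 4)*(g^5 - 7*g^4 - 3*g^3 + 103*g^2 - 214*g + 120) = (g + 4)^2*(g^4 - 11*g^3 + 41*g^2 - 61*g + 30) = (g - 2)*(g + 4)^2*(g^3 - 9*g^2 + 23*g - 15) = (g - 2)*(g - 1)*(g + 4)^2*(g^2 - 8*g + 15) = (g - 3)*(g - 2)*(g - 1)*(g + 4)^2*(g - 5)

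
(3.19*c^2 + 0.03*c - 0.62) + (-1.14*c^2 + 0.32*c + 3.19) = 2.05*c^2 + 0.35*c + 2.57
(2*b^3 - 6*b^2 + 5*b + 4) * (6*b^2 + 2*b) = 12*b^5 - 32*b^4 + 18*b^3 + 34*b^2 + 8*b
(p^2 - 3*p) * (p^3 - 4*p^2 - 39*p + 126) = p^5 - 7*p^4 - 27*p^3 + 243*p^2 - 378*p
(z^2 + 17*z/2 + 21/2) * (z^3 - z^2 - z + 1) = z^5 + 15*z^4/2 + z^3 - 18*z^2 - 2*z + 21/2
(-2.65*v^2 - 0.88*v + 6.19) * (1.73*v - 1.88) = -4.5845*v^3 + 3.4596*v^2 + 12.3631*v - 11.6372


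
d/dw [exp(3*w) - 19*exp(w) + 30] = (3*exp(2*w) - 19)*exp(w)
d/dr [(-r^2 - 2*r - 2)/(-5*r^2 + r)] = (-11*r^2 - 20*r + 2)/(r^2*(25*r^2 - 10*r + 1))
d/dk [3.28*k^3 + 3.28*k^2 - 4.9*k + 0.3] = 9.84*k^2 + 6.56*k - 4.9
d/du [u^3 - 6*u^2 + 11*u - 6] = 3*u^2 - 12*u + 11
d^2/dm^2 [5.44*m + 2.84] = 0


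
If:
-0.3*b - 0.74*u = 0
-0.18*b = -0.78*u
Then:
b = 0.00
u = 0.00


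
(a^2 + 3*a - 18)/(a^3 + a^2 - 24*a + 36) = 1/(a - 2)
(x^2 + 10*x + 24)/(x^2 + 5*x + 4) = (x + 6)/(x + 1)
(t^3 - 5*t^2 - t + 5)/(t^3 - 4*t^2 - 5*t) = (t - 1)/t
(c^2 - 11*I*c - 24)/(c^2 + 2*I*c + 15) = (c - 8*I)/(c + 5*I)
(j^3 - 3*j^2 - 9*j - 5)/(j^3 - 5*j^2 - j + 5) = (j + 1)/(j - 1)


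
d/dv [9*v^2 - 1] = 18*v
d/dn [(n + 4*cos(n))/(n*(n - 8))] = (n*(1 - 4*sin(n))*(n - 8) - n*(n + 4*cos(n)) + (8 - n)*(n + 4*cos(n)))/(n^2*(n - 8)^2)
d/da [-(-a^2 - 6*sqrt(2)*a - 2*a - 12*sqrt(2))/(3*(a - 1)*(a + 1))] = 2*(-3*sqrt(2)*a^2 - a^2 - 12*sqrt(2)*a - a - 3*sqrt(2) - 1)/(3*(a^4 - 2*a^2 + 1))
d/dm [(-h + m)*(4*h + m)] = 3*h + 2*m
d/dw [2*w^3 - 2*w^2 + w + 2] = 6*w^2 - 4*w + 1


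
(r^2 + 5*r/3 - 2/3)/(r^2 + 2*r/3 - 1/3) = (r + 2)/(r + 1)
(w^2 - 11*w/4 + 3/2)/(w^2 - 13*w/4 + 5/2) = (4*w - 3)/(4*w - 5)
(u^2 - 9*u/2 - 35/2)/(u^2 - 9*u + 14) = (u + 5/2)/(u - 2)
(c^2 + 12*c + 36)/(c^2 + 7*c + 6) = (c + 6)/(c + 1)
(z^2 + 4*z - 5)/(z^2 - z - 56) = (-z^2 - 4*z + 5)/(-z^2 + z + 56)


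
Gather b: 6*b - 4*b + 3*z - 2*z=2*b + z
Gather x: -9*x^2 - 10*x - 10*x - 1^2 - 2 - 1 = -9*x^2 - 20*x - 4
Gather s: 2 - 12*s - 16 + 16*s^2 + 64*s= 16*s^2 + 52*s - 14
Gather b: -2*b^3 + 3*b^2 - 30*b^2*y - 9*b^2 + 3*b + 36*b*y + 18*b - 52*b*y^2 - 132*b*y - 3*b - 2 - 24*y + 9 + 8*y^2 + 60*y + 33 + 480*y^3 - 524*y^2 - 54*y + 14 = -2*b^3 + b^2*(-30*y - 6) + b*(-52*y^2 - 96*y + 18) + 480*y^3 - 516*y^2 - 18*y + 54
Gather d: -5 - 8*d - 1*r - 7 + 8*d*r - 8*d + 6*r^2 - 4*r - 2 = d*(8*r - 16) + 6*r^2 - 5*r - 14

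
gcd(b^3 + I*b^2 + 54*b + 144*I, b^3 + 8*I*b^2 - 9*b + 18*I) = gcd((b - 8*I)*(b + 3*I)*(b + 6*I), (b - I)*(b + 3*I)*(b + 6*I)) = b^2 + 9*I*b - 18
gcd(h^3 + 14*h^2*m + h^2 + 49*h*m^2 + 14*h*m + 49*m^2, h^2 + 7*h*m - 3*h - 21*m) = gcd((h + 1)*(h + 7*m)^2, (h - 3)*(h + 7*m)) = h + 7*m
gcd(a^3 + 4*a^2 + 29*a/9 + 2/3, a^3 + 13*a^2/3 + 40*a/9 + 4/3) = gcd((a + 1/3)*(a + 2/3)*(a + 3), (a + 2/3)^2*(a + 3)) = a^2 + 11*a/3 + 2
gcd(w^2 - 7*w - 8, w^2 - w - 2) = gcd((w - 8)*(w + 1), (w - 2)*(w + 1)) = w + 1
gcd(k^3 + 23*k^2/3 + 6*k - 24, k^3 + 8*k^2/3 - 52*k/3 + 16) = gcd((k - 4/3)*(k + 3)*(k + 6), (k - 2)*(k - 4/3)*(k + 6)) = k^2 + 14*k/3 - 8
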